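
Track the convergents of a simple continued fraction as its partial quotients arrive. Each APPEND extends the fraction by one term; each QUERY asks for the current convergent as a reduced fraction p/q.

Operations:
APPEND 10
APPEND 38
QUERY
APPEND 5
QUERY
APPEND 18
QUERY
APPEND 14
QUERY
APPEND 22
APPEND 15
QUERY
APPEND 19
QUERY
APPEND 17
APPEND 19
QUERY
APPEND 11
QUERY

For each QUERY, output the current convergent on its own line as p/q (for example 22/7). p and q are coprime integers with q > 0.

381/38
1915/191
34851/3476
489829/48855
162656164/16223145
3101278205/309318041
1007904605536/100527285039
11139835046545/1111074765271

APPEND 10: p_0 = 10·1 + 0 = 10, q_0 = 10·0 + 1 = 1 → 10/1
APPEND 38: p_1 = 38·10 + 1 = 381, q_1 = 38·1 + 0 = 38 → 381/38
APPEND 5: p_2 = 5·381 + 10 = 1915, q_2 = 5·38 + 1 = 191 → 1915/191
APPEND 18: p_3 = 18·1915 + 381 = 34851, q_3 = 18·191 + 38 = 3476 → 34851/3476
APPEND 14: p_4 = 14·34851 + 1915 = 489829, q_4 = 14·3476 + 191 = 48855 → 489829/48855
APPEND 22: p_5 = 22·489829 + 34851 = 10811089, q_5 = 22·48855 + 3476 = 1078286 → 10811089/1078286
APPEND 15: p_6 = 15·10811089 + 489829 = 162656164, q_6 = 15·1078286 + 48855 = 16223145 → 162656164/16223145
APPEND 19: p_7 = 19·162656164 + 10811089 = 3101278205, q_7 = 19·16223145 + 1078286 = 309318041 → 3101278205/309318041
APPEND 17: p_8 = 17·3101278205 + 162656164 = 52884385649, q_8 = 17·309318041 + 16223145 = 5274629842 → 52884385649/5274629842
APPEND 19: p_9 = 19·52884385649 + 3101278205 = 1007904605536, q_9 = 19·5274629842 + 309318041 = 100527285039 → 1007904605536/100527285039
APPEND 11: p_10 = 11·1007904605536 + 52884385649 = 11139835046545, q_10 = 11·100527285039 + 5274629842 = 1111074765271 → 11139835046545/1111074765271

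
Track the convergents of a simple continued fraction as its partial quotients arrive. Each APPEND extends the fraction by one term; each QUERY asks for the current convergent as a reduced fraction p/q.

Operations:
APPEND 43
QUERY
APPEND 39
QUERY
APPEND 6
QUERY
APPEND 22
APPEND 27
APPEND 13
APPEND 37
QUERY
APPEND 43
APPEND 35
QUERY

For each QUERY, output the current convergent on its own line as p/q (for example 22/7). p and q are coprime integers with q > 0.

43/1
1678/39
10111/235
2929863622/68095929
4415140373637/102616750879

APPEND 43: p_0 = 43·1 + 0 = 43, q_0 = 43·0 + 1 = 1 → 43/1
APPEND 39: p_1 = 39·43 + 1 = 1678, q_1 = 39·1 + 0 = 39 → 1678/39
APPEND 6: p_2 = 6·1678 + 43 = 10111, q_2 = 6·39 + 1 = 235 → 10111/235
APPEND 22: p_3 = 22·10111 + 1678 = 224120, q_3 = 22·235 + 39 = 5209 → 224120/5209
APPEND 27: p_4 = 27·224120 + 10111 = 6061351, q_4 = 27·5209 + 235 = 140878 → 6061351/140878
APPEND 13: p_5 = 13·6061351 + 224120 = 79021683, q_5 = 13·140878 + 5209 = 1836623 → 79021683/1836623
APPEND 37: p_6 = 37·79021683 + 6061351 = 2929863622, q_6 = 37·1836623 + 140878 = 68095929 → 2929863622/68095929
APPEND 43: p_7 = 43·2929863622 + 79021683 = 126063157429, q_7 = 43·68095929 + 1836623 = 2929961570 → 126063157429/2929961570
APPEND 35: p_8 = 35·126063157429 + 2929863622 = 4415140373637, q_8 = 35·2929961570 + 68095929 = 102616750879 → 4415140373637/102616750879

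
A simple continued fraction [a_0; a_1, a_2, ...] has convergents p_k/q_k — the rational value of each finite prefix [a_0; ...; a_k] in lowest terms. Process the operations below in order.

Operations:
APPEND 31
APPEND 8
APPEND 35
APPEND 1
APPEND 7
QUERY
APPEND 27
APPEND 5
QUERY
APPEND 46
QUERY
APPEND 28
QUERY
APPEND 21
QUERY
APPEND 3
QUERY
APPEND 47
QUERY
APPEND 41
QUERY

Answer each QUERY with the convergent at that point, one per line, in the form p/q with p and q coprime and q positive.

71711/2304
9797671/314789
452638058/14542791
12683663295/407512937
266809567253/8572314468
813112365054/26124456341
38483090724791/1236421762495
1578619832081485/50719416718636

APPEND 31: p_0 = 31·1 + 0 = 31, q_0 = 31·0 + 1 = 1 → 31/1
APPEND 8: p_1 = 8·31 + 1 = 249, q_1 = 8·1 + 0 = 8 → 249/8
APPEND 35: p_2 = 35·249 + 31 = 8746, q_2 = 35·8 + 1 = 281 → 8746/281
APPEND 1: p_3 = 1·8746 + 249 = 8995, q_3 = 1·281 + 8 = 289 → 8995/289
APPEND 7: p_4 = 7·8995 + 8746 = 71711, q_4 = 7·289 + 281 = 2304 → 71711/2304
APPEND 27: p_5 = 27·71711 + 8995 = 1945192, q_5 = 27·2304 + 289 = 62497 → 1945192/62497
APPEND 5: p_6 = 5·1945192 + 71711 = 9797671, q_6 = 5·62497 + 2304 = 314789 → 9797671/314789
APPEND 46: p_7 = 46·9797671 + 1945192 = 452638058, q_7 = 46·314789 + 62497 = 14542791 → 452638058/14542791
APPEND 28: p_8 = 28·452638058 + 9797671 = 12683663295, q_8 = 28·14542791 + 314789 = 407512937 → 12683663295/407512937
APPEND 21: p_9 = 21·12683663295 + 452638058 = 266809567253, q_9 = 21·407512937 + 14542791 = 8572314468 → 266809567253/8572314468
APPEND 3: p_10 = 3·266809567253 + 12683663295 = 813112365054, q_10 = 3·8572314468 + 407512937 = 26124456341 → 813112365054/26124456341
APPEND 47: p_11 = 47·813112365054 + 266809567253 = 38483090724791, q_11 = 47·26124456341 + 8572314468 = 1236421762495 → 38483090724791/1236421762495
APPEND 41: p_12 = 41·38483090724791 + 813112365054 = 1578619832081485, q_12 = 41·1236421762495 + 26124456341 = 50719416718636 → 1578619832081485/50719416718636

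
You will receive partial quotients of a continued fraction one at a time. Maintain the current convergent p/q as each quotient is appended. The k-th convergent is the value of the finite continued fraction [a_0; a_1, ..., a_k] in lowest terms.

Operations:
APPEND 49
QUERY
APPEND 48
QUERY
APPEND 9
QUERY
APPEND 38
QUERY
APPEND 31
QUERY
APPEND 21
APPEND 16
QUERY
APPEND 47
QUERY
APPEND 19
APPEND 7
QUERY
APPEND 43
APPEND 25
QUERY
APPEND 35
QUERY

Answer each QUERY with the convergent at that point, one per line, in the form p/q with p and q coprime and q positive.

APPEND 49: p_0 = 49·1 + 0 = 49, q_0 = 49·0 + 1 = 1 → 49/1
APPEND 48: p_1 = 48·49 + 1 = 2353, q_1 = 48·1 + 0 = 48 → 2353/48
APPEND 9: p_2 = 9·2353 + 49 = 21226, q_2 = 9·48 + 1 = 433 → 21226/433
APPEND 38: p_3 = 38·21226 + 2353 = 808941, q_3 = 38·433 + 48 = 16502 → 808941/16502
APPEND 31: p_4 = 31·808941 + 21226 = 25098397, q_4 = 31·16502 + 433 = 511995 → 25098397/511995
APPEND 21: p_5 = 21·25098397 + 808941 = 527875278, q_5 = 21·511995 + 16502 = 10768397 → 527875278/10768397
APPEND 16: p_6 = 16·527875278 + 25098397 = 8471102845, q_6 = 16·10768397 + 511995 = 172806347 → 8471102845/172806347
APPEND 47: p_7 = 47·8471102845 + 527875278 = 398669708993, q_7 = 47·172806347 + 10768397 = 8132666706 → 398669708993/8132666706
APPEND 19: p_8 = 19·398669708993 + 8471102845 = 7583195573712, q_8 = 19·8132666706 + 172806347 = 154693473761 → 7583195573712/154693473761
APPEND 7: p_9 = 7·7583195573712 + 398669708993 = 53481038724977, q_9 = 7·154693473761 + 8132666706 = 1090986983033 → 53481038724977/1090986983033
APPEND 43: p_10 = 43·53481038724977 + 7583195573712 = 2307267860747723, q_10 = 43·1090986983033 + 154693473761 = 47067133744180 → 2307267860747723/47067133744180
APPEND 25: p_11 = 25·2307267860747723 + 53481038724977 = 57735177557418052, q_11 = 25·47067133744180 + 1090986983033 = 1177769330587533 → 57735177557418052/1177769330587533
APPEND 35: p_12 = 35·57735177557418052 + 2307267860747723 = 2023038482370379543, q_12 = 35·1177769330587533 + 47067133744180 = 41268993704307835 → 2023038482370379543/41268993704307835

49/1
2353/48
21226/433
808941/16502
25098397/511995
8471102845/172806347
398669708993/8132666706
53481038724977/1090986983033
57735177557418052/1177769330587533
2023038482370379543/41268993704307835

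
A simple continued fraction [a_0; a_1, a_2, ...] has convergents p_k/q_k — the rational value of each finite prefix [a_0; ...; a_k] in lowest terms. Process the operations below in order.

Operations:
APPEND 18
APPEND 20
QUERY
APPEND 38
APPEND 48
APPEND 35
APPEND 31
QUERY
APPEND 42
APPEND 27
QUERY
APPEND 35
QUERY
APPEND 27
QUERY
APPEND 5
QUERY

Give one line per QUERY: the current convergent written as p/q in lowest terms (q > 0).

361/20
716848070/39714719
814246336427/45110764472
28528752496736/1580546054659
771090563748299/42719854240265
3883981571238231/215179817255984

APPEND 18: p_0 = 18·1 + 0 = 18, q_0 = 18·0 + 1 = 1 → 18/1
APPEND 20: p_1 = 20·18 + 1 = 361, q_1 = 20·1 + 0 = 20 → 361/20
APPEND 38: p_2 = 38·361 + 18 = 13736, q_2 = 38·20 + 1 = 761 → 13736/761
APPEND 48: p_3 = 48·13736 + 361 = 659689, q_3 = 48·761 + 20 = 36548 → 659689/36548
APPEND 35: p_4 = 35·659689 + 13736 = 23102851, q_4 = 35·36548 + 761 = 1279941 → 23102851/1279941
APPEND 31: p_5 = 31·23102851 + 659689 = 716848070, q_5 = 31·1279941 + 36548 = 39714719 → 716848070/39714719
APPEND 42: p_6 = 42·716848070 + 23102851 = 30130721791, q_6 = 42·39714719 + 1279941 = 1669298139 → 30130721791/1669298139
APPEND 27: p_7 = 27·30130721791 + 716848070 = 814246336427, q_7 = 27·1669298139 + 39714719 = 45110764472 → 814246336427/45110764472
APPEND 35: p_8 = 35·814246336427 + 30130721791 = 28528752496736, q_8 = 35·45110764472 + 1669298139 = 1580546054659 → 28528752496736/1580546054659
APPEND 27: p_9 = 27·28528752496736 + 814246336427 = 771090563748299, q_9 = 27·1580546054659 + 45110764472 = 42719854240265 → 771090563748299/42719854240265
APPEND 5: p_10 = 5·771090563748299 + 28528752496736 = 3883981571238231, q_10 = 5·42719854240265 + 1580546054659 = 215179817255984 → 3883981571238231/215179817255984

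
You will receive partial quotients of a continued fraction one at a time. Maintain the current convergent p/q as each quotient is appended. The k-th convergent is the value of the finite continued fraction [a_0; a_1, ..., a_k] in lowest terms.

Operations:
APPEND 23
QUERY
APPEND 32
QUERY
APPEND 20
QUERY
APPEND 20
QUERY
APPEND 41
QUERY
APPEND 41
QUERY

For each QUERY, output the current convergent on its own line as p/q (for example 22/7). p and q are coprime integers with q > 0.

APPEND 23: p_0 = 23·1 + 0 = 23, q_0 = 23·0 + 1 = 1 → 23/1
APPEND 32: p_1 = 32·23 + 1 = 737, q_1 = 32·1 + 0 = 32 → 737/32
APPEND 20: p_2 = 20·737 + 23 = 14763, q_2 = 20·32 + 1 = 641 → 14763/641
APPEND 20: p_3 = 20·14763 + 737 = 295997, q_3 = 20·641 + 32 = 12852 → 295997/12852
APPEND 41: p_4 = 41·295997 + 14763 = 12150640, q_4 = 41·12852 + 641 = 527573 → 12150640/527573
APPEND 41: p_5 = 41·12150640 + 295997 = 498472237, q_5 = 41·527573 + 12852 = 21643345 → 498472237/21643345

23/1
737/32
14763/641
295997/12852
12150640/527573
498472237/21643345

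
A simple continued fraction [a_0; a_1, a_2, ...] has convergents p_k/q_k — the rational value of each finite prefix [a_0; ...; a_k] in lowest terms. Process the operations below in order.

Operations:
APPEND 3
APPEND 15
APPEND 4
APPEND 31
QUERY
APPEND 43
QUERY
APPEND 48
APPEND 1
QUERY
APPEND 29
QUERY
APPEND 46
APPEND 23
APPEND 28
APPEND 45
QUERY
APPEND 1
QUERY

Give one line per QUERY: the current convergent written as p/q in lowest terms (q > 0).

APPEND 3: p_0 = 3·1 + 0 = 3, q_0 = 3·0 + 1 = 1 → 3/1
APPEND 15: p_1 = 15·3 + 1 = 46, q_1 = 15·1 + 0 = 15 → 46/15
APPEND 4: p_2 = 4·46 + 3 = 187, q_2 = 4·15 + 1 = 61 → 187/61
APPEND 31: p_3 = 31·187 + 46 = 5843, q_3 = 31·61 + 15 = 1906 → 5843/1906
APPEND 43: p_4 = 43·5843 + 187 = 251436, q_4 = 43·1906 + 61 = 82019 → 251436/82019
APPEND 48: p_5 = 48·251436 + 5843 = 12074771, q_5 = 48·82019 + 1906 = 3938818 → 12074771/3938818
APPEND 1: p_6 = 1·12074771 + 251436 = 12326207, q_6 = 1·3938818 + 82019 = 4020837 → 12326207/4020837
APPEND 29: p_7 = 29·12326207 + 12074771 = 369534774, q_7 = 29·4020837 + 3938818 = 120543091 → 369534774/120543091
APPEND 46: p_8 = 46·369534774 + 12326207 = 17010925811, q_8 = 46·120543091 + 4020837 = 5549003023 → 17010925811/5549003023
APPEND 23: p_9 = 23·17010925811 + 369534774 = 391620828427, q_9 = 23·5549003023 + 120543091 = 127747612620 → 391620828427/127747612620
APPEND 28: p_10 = 28·391620828427 + 17010925811 = 10982394121767, q_10 = 28·127747612620 + 5549003023 = 3582482156383 → 10982394121767/3582482156383
APPEND 45: p_11 = 45·10982394121767 + 391620828427 = 494599356307942, q_11 = 45·3582482156383 + 127747612620 = 161339444649855 → 494599356307942/161339444649855
APPEND 1: p_12 = 1·494599356307942 + 10982394121767 = 505581750429709, q_12 = 1·161339444649855 + 3582482156383 = 164921926806238 → 505581750429709/164921926806238

5843/1906
251436/82019
12326207/4020837
369534774/120543091
494599356307942/161339444649855
505581750429709/164921926806238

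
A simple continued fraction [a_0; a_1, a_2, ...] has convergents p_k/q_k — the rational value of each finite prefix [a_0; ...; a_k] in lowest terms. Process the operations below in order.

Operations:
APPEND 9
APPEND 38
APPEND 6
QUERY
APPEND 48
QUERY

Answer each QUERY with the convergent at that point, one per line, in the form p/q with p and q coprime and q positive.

2067/229
99559/11030

APPEND 9: p_0 = 9·1 + 0 = 9, q_0 = 9·0 + 1 = 1 → 9/1
APPEND 38: p_1 = 38·9 + 1 = 343, q_1 = 38·1 + 0 = 38 → 343/38
APPEND 6: p_2 = 6·343 + 9 = 2067, q_2 = 6·38 + 1 = 229 → 2067/229
APPEND 48: p_3 = 48·2067 + 343 = 99559, q_3 = 48·229 + 38 = 11030 → 99559/11030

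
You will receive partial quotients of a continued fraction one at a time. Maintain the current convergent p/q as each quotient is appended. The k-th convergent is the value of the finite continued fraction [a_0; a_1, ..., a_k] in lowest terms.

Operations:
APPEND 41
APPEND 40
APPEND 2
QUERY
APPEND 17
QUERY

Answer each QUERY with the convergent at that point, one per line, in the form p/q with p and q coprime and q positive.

APPEND 41: p_0 = 41·1 + 0 = 41, q_0 = 41·0 + 1 = 1 → 41/1
APPEND 40: p_1 = 40·41 + 1 = 1641, q_1 = 40·1 + 0 = 40 → 1641/40
APPEND 2: p_2 = 2·1641 + 41 = 3323, q_2 = 2·40 + 1 = 81 → 3323/81
APPEND 17: p_3 = 17·3323 + 1641 = 58132, q_3 = 17·81 + 40 = 1417 → 58132/1417

3323/81
58132/1417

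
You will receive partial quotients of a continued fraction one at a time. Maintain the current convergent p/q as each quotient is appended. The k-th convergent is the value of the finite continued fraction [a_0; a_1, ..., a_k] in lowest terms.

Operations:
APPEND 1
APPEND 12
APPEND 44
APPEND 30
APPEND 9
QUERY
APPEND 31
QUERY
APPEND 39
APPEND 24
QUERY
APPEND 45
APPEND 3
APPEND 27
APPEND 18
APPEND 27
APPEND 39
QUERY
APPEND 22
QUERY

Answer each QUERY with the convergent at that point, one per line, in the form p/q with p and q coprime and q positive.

155400/143467
4834603/4463359
4533752611/4185610591
321317237581398829/296643630141725473
7077210329525242954/6533758908265993367

APPEND 1: p_0 = 1·1 + 0 = 1, q_0 = 1·0 + 1 = 1 → 1/1
APPEND 12: p_1 = 12·1 + 1 = 13, q_1 = 12·1 + 0 = 12 → 13/12
APPEND 44: p_2 = 44·13 + 1 = 573, q_2 = 44·12 + 1 = 529 → 573/529
APPEND 30: p_3 = 30·573 + 13 = 17203, q_3 = 30·529 + 12 = 15882 → 17203/15882
APPEND 9: p_4 = 9·17203 + 573 = 155400, q_4 = 9·15882 + 529 = 143467 → 155400/143467
APPEND 31: p_5 = 31·155400 + 17203 = 4834603, q_5 = 31·143467 + 15882 = 4463359 → 4834603/4463359
APPEND 39: p_6 = 39·4834603 + 155400 = 188704917, q_6 = 39·4463359 + 143467 = 174214468 → 188704917/174214468
APPEND 24: p_7 = 24·188704917 + 4834603 = 4533752611, q_7 = 24·174214468 + 4463359 = 4185610591 → 4533752611/4185610591
APPEND 45: p_8 = 45·4533752611 + 188704917 = 204207572412, q_8 = 45·4185610591 + 174214468 = 188526691063 → 204207572412/188526691063
APPEND 3: p_9 = 3·204207572412 + 4533752611 = 617156469847, q_9 = 3·188526691063 + 4185610591 = 569765683780 → 617156469847/569765683780
APPEND 27: p_10 = 27·617156469847 + 204207572412 = 16867432258281, q_10 = 27·569765683780 + 188526691063 = 15572200153123 → 16867432258281/15572200153123
APPEND 18: p_11 = 18·16867432258281 + 617156469847 = 304230937118905, q_11 = 18·15572200153123 + 569765683780 = 280869368439994 → 304230937118905/280869368439994
APPEND 27: p_12 = 27·304230937118905 + 16867432258281 = 8231102734468716, q_12 = 27·280869368439994 + 15572200153123 = 7599045148032961 → 8231102734468716/7599045148032961
APPEND 39: p_13 = 39·8231102734468716 + 304230937118905 = 321317237581398829, q_13 = 39·7599045148032961 + 280869368439994 = 296643630141725473 → 321317237581398829/296643630141725473
APPEND 22: p_14 = 22·321317237581398829 + 8231102734468716 = 7077210329525242954, q_14 = 22·296643630141725473 + 7599045148032961 = 6533758908265993367 → 7077210329525242954/6533758908265993367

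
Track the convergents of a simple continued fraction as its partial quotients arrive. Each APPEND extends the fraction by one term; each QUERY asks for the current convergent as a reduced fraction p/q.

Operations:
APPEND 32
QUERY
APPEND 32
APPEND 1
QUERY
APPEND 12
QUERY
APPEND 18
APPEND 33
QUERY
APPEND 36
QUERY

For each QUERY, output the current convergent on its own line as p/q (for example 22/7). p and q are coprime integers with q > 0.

32/1
1057/33
13709/428
8191736/255749
295150315/9214701

APPEND 32: p_0 = 32·1 + 0 = 32, q_0 = 32·0 + 1 = 1 → 32/1
APPEND 32: p_1 = 32·32 + 1 = 1025, q_1 = 32·1 + 0 = 32 → 1025/32
APPEND 1: p_2 = 1·1025 + 32 = 1057, q_2 = 1·32 + 1 = 33 → 1057/33
APPEND 12: p_3 = 12·1057 + 1025 = 13709, q_3 = 12·33 + 32 = 428 → 13709/428
APPEND 18: p_4 = 18·13709 + 1057 = 247819, q_4 = 18·428 + 33 = 7737 → 247819/7737
APPEND 33: p_5 = 33·247819 + 13709 = 8191736, q_5 = 33·7737 + 428 = 255749 → 8191736/255749
APPEND 36: p_6 = 36·8191736 + 247819 = 295150315, q_6 = 36·255749 + 7737 = 9214701 → 295150315/9214701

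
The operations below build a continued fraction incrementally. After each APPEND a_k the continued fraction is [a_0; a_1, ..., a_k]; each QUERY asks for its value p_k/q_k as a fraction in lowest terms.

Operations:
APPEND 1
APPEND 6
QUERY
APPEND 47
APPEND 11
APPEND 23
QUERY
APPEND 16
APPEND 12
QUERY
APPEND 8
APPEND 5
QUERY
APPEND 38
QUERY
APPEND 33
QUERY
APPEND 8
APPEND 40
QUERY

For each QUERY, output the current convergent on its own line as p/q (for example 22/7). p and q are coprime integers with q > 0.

7/6
83981/72020
16251977/13937288
673067722/577206003
25707936585/22046481857
849034975027/728111107284
273568544447067/234605524712444

APPEND 1: p_0 = 1·1 + 0 = 1, q_0 = 1·0 + 1 = 1 → 1/1
APPEND 6: p_1 = 6·1 + 1 = 7, q_1 = 6·1 + 0 = 6 → 7/6
APPEND 47: p_2 = 47·7 + 1 = 330, q_2 = 47·6 + 1 = 283 → 330/283
APPEND 11: p_3 = 11·330 + 7 = 3637, q_3 = 11·283 + 6 = 3119 → 3637/3119
APPEND 23: p_4 = 23·3637 + 330 = 83981, q_4 = 23·3119 + 283 = 72020 → 83981/72020
APPEND 16: p_5 = 16·83981 + 3637 = 1347333, q_5 = 16·72020 + 3119 = 1155439 → 1347333/1155439
APPEND 12: p_6 = 12·1347333 + 83981 = 16251977, q_6 = 12·1155439 + 72020 = 13937288 → 16251977/13937288
APPEND 8: p_7 = 8·16251977 + 1347333 = 131363149, q_7 = 8·13937288 + 1155439 = 112653743 → 131363149/112653743
APPEND 5: p_8 = 5·131363149 + 16251977 = 673067722, q_8 = 5·112653743 + 13937288 = 577206003 → 673067722/577206003
APPEND 38: p_9 = 38·673067722 + 131363149 = 25707936585, q_9 = 38·577206003 + 112653743 = 22046481857 → 25707936585/22046481857
APPEND 33: p_10 = 33·25707936585 + 673067722 = 849034975027, q_10 = 33·22046481857 + 577206003 = 728111107284 → 849034975027/728111107284
APPEND 8: p_11 = 8·849034975027 + 25707936585 = 6817987736801, q_11 = 8·728111107284 + 22046481857 = 5846935340129 → 6817987736801/5846935340129
APPEND 40: p_12 = 40·6817987736801 + 849034975027 = 273568544447067, q_12 = 40·5846935340129 + 728111107284 = 234605524712444 → 273568544447067/234605524712444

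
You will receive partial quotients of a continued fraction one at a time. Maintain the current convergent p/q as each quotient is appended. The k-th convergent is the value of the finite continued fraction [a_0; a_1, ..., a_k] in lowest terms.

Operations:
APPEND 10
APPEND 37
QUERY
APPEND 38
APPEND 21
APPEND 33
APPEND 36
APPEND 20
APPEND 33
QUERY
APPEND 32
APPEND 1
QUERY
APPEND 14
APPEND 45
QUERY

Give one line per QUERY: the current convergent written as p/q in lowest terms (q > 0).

APPEND 10: p_0 = 10·1 + 0 = 10, q_0 = 10·0 + 1 = 1 → 10/1
APPEND 37: p_1 = 37·10 + 1 = 371, q_1 = 37·1 + 0 = 37 → 371/37
APPEND 38: p_2 = 38·371 + 10 = 14108, q_2 = 38·37 + 1 = 1407 → 14108/1407
APPEND 21: p_3 = 21·14108 + 371 = 296639, q_3 = 21·1407 + 37 = 29584 → 296639/29584
APPEND 33: p_4 = 33·296639 + 14108 = 9803195, q_4 = 33·29584 + 1407 = 977679 → 9803195/977679
APPEND 36: p_5 = 36·9803195 + 296639 = 353211659, q_5 = 36·977679 + 29584 = 35226028 → 353211659/35226028
APPEND 20: p_6 = 20·353211659 + 9803195 = 7074036375, q_6 = 20·35226028 + 977679 = 705498239 → 7074036375/705498239
APPEND 33: p_7 = 33·7074036375 + 353211659 = 233796412034, q_7 = 33·705498239 + 35226028 = 23316667915 → 233796412034/23316667915
APPEND 32: p_8 = 32·233796412034 + 7074036375 = 7488559221463, q_8 = 32·23316667915 + 705498239 = 746838871519 → 7488559221463/746838871519
APPEND 1: p_9 = 1·7488559221463 + 233796412034 = 7722355633497, q_9 = 1·746838871519 + 23316667915 = 770155539434 → 7722355633497/770155539434
APPEND 14: p_10 = 14·7722355633497 + 7488559221463 = 115601538090421, q_10 = 14·770155539434 + 746838871519 = 11529016423595 → 115601538090421/11529016423595
APPEND 45: p_11 = 45·115601538090421 + 7722355633497 = 5209791569702442, q_11 = 45·11529016423595 + 770155539434 = 519575894601209 → 5209791569702442/519575894601209

371/37
233796412034/23316667915
7722355633497/770155539434
5209791569702442/519575894601209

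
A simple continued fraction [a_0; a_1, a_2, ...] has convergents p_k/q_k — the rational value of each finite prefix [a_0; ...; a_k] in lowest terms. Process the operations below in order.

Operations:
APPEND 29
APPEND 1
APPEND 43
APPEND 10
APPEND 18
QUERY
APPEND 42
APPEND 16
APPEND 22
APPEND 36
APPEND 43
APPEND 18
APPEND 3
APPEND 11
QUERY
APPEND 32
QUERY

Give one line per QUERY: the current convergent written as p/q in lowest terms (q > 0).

239279/7982
3441744926382453/114811613229925
110439683298685468/3684107473197183

APPEND 29: p_0 = 29·1 + 0 = 29, q_0 = 29·0 + 1 = 1 → 29/1
APPEND 1: p_1 = 1·29 + 1 = 30, q_1 = 1·1 + 0 = 1 → 30/1
APPEND 43: p_2 = 43·30 + 29 = 1319, q_2 = 43·1 + 1 = 44 → 1319/44
APPEND 10: p_3 = 10·1319 + 30 = 13220, q_3 = 10·44 + 1 = 441 → 13220/441
APPEND 18: p_4 = 18·13220 + 1319 = 239279, q_4 = 18·441 + 44 = 7982 → 239279/7982
APPEND 42: p_5 = 42·239279 + 13220 = 10062938, q_5 = 42·7982 + 441 = 335685 → 10062938/335685
APPEND 16: p_6 = 16·10062938 + 239279 = 161246287, q_6 = 16·335685 + 7982 = 5378942 → 161246287/5378942
APPEND 22: p_7 = 22·161246287 + 10062938 = 3557481252, q_7 = 22·5378942 + 335685 = 118672409 → 3557481252/118672409
APPEND 36: p_8 = 36·3557481252 + 161246287 = 128230571359, q_8 = 36·118672409 + 5378942 = 4277585666 → 128230571359/4277585666
APPEND 43: p_9 = 43·128230571359 + 3557481252 = 5517472049689, q_9 = 43·4277585666 + 118672409 = 184054856047 → 5517472049689/184054856047
APPEND 18: p_10 = 18·5517472049689 + 128230571359 = 99442727465761, q_10 = 18·184054856047 + 4277585666 = 3317264994512 → 99442727465761/3317264994512
APPEND 3: p_11 = 3·99442727465761 + 5517472049689 = 303845654446972, q_11 = 3·3317264994512 + 184054856047 = 10135849839583 → 303845654446972/10135849839583
APPEND 11: p_12 = 11·303845654446972 + 99442727465761 = 3441744926382453, q_12 = 11·10135849839583 + 3317264994512 = 114811613229925 → 3441744926382453/114811613229925
APPEND 32: p_13 = 32·3441744926382453 + 303845654446972 = 110439683298685468, q_13 = 32·114811613229925 + 10135849839583 = 3684107473197183 → 110439683298685468/3684107473197183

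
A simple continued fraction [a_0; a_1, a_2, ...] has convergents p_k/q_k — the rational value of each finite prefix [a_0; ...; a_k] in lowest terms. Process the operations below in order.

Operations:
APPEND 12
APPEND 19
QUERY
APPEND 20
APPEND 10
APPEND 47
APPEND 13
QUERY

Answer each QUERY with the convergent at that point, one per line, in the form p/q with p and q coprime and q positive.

APPEND 12: p_0 = 12·1 + 0 = 12, q_0 = 12·0 + 1 = 1 → 12/1
APPEND 19: p_1 = 19·12 + 1 = 229, q_1 = 19·1 + 0 = 19 → 229/19
APPEND 20: p_2 = 20·229 + 12 = 4592, q_2 = 20·19 + 1 = 381 → 4592/381
APPEND 10: p_3 = 10·4592 + 229 = 46149, q_3 = 10·381 + 19 = 3829 → 46149/3829
APPEND 47: p_4 = 47·46149 + 4592 = 2173595, q_4 = 47·3829 + 381 = 180344 → 2173595/180344
APPEND 13: p_5 = 13·2173595 + 46149 = 28302884, q_5 = 13·180344 + 3829 = 2348301 → 28302884/2348301

229/19
28302884/2348301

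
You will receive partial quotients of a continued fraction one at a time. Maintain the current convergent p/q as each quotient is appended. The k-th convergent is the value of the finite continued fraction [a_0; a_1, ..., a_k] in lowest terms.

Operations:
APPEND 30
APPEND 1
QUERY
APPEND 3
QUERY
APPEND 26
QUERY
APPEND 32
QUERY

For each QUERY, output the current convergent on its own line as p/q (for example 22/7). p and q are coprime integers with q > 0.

APPEND 30: p_0 = 30·1 + 0 = 30, q_0 = 30·0 + 1 = 1 → 30/1
APPEND 1: p_1 = 1·30 + 1 = 31, q_1 = 1·1 + 0 = 1 → 31/1
APPEND 3: p_2 = 3·31 + 30 = 123, q_2 = 3·1 + 1 = 4 → 123/4
APPEND 26: p_3 = 26·123 + 31 = 3229, q_3 = 26·4 + 1 = 105 → 3229/105
APPEND 32: p_4 = 32·3229 + 123 = 103451, q_4 = 32·105 + 4 = 3364 → 103451/3364

31/1
123/4
3229/105
103451/3364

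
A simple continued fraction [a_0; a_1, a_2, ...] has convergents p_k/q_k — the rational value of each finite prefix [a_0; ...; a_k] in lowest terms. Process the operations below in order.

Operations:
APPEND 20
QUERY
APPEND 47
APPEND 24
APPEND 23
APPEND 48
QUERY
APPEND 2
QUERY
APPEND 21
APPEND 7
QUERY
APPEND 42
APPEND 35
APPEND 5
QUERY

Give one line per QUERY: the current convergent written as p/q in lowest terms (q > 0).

20/1
25022588/1249801
50566009/2525616
7658927448/382539775
56844382277608/2839201357387

APPEND 20: p_0 = 20·1 + 0 = 20, q_0 = 20·0 + 1 = 1 → 20/1
APPEND 47: p_1 = 47·20 + 1 = 941, q_1 = 47·1 + 0 = 47 → 941/47
APPEND 24: p_2 = 24·941 + 20 = 22604, q_2 = 24·47 + 1 = 1129 → 22604/1129
APPEND 23: p_3 = 23·22604 + 941 = 520833, q_3 = 23·1129 + 47 = 26014 → 520833/26014
APPEND 48: p_4 = 48·520833 + 22604 = 25022588, q_4 = 48·26014 + 1129 = 1249801 → 25022588/1249801
APPEND 2: p_5 = 2·25022588 + 520833 = 50566009, q_5 = 2·1249801 + 26014 = 2525616 → 50566009/2525616
APPEND 21: p_6 = 21·50566009 + 25022588 = 1086908777, q_6 = 21·2525616 + 1249801 = 54287737 → 1086908777/54287737
APPEND 7: p_7 = 7·1086908777 + 50566009 = 7658927448, q_7 = 7·54287737 + 2525616 = 382539775 → 7658927448/382539775
APPEND 42: p_8 = 42·7658927448 + 1086908777 = 322761861593, q_8 = 42·382539775 + 54287737 = 16120958287 → 322761861593/16120958287
APPEND 35: p_9 = 35·322761861593 + 7658927448 = 11304324083203, q_9 = 35·16120958287 + 382539775 = 564616079820 → 11304324083203/564616079820
APPEND 5: p_10 = 5·11304324083203 + 322761861593 = 56844382277608, q_10 = 5·564616079820 + 16120958287 = 2839201357387 → 56844382277608/2839201357387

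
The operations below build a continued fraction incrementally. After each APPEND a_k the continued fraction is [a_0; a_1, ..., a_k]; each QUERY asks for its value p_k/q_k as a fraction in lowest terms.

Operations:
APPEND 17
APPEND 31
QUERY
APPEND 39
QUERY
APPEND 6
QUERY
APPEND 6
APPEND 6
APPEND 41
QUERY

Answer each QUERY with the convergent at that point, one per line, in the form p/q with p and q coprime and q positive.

APPEND 17: p_0 = 17·1 + 0 = 17, q_0 = 17·0 + 1 = 1 → 17/1
APPEND 31: p_1 = 31·17 + 1 = 528, q_1 = 31·1 + 0 = 31 → 528/31
APPEND 39: p_2 = 39·528 + 17 = 20609, q_2 = 39·31 + 1 = 1210 → 20609/1210
APPEND 6: p_3 = 6·20609 + 528 = 124182, q_3 = 6·1210 + 31 = 7291 → 124182/7291
APPEND 6: p_4 = 6·124182 + 20609 = 765701, q_4 = 6·7291 + 1210 = 44956 → 765701/44956
APPEND 6: p_5 = 6·765701 + 124182 = 4718388, q_5 = 6·44956 + 7291 = 277027 → 4718388/277027
APPEND 41: p_6 = 41·4718388 + 765701 = 194219609, q_6 = 41·277027 + 44956 = 11403063 → 194219609/11403063

528/31
20609/1210
124182/7291
194219609/11403063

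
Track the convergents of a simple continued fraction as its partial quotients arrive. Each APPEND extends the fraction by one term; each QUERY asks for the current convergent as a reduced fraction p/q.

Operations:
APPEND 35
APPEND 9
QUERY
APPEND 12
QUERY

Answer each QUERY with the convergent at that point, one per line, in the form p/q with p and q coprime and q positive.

APPEND 35: p_0 = 35·1 + 0 = 35, q_0 = 35·0 + 1 = 1 → 35/1
APPEND 9: p_1 = 9·35 + 1 = 316, q_1 = 9·1 + 0 = 9 → 316/9
APPEND 12: p_2 = 12·316 + 35 = 3827, q_2 = 12·9 + 1 = 109 → 3827/109

316/9
3827/109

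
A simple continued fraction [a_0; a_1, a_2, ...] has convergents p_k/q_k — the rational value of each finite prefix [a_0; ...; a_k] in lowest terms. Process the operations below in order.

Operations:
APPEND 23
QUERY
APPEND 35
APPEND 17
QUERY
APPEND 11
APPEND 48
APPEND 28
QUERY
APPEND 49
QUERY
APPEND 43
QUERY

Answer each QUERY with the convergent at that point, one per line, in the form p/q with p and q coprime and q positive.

23/1
13725/596
204529745/8881583
10029256718/435514531
431462568619/18736006416

APPEND 23: p_0 = 23·1 + 0 = 23, q_0 = 23·0 + 1 = 1 → 23/1
APPEND 35: p_1 = 35·23 + 1 = 806, q_1 = 35·1 + 0 = 35 → 806/35
APPEND 17: p_2 = 17·806 + 23 = 13725, q_2 = 17·35 + 1 = 596 → 13725/596
APPEND 11: p_3 = 11·13725 + 806 = 151781, q_3 = 11·596 + 35 = 6591 → 151781/6591
APPEND 48: p_4 = 48·151781 + 13725 = 7299213, q_4 = 48·6591 + 596 = 316964 → 7299213/316964
APPEND 28: p_5 = 28·7299213 + 151781 = 204529745, q_5 = 28·316964 + 6591 = 8881583 → 204529745/8881583
APPEND 49: p_6 = 49·204529745 + 7299213 = 10029256718, q_6 = 49·8881583 + 316964 = 435514531 → 10029256718/435514531
APPEND 43: p_7 = 43·10029256718 + 204529745 = 431462568619, q_7 = 43·435514531 + 8881583 = 18736006416 → 431462568619/18736006416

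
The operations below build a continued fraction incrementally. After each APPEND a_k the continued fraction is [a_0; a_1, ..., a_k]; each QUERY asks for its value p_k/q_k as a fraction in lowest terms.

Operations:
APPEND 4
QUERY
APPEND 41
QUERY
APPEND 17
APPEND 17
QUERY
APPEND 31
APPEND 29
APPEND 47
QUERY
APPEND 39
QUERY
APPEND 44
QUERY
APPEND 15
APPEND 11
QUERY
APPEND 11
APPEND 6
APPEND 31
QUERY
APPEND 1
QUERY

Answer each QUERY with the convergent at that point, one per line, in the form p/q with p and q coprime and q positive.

APPEND 4: p_0 = 4·1 + 0 = 4, q_0 = 4·0 + 1 = 1 → 4/1
APPEND 41: p_1 = 41·4 + 1 = 165, q_1 = 41·1 + 0 = 41 → 165/41
APPEND 17: p_2 = 17·165 + 4 = 2809, q_2 = 17·41 + 1 = 698 → 2809/698
APPEND 17: p_3 = 17·2809 + 165 = 47918, q_3 = 17·698 + 41 = 11907 → 47918/11907
APPEND 31: p_4 = 31·47918 + 2809 = 1488267, q_4 = 31·11907 + 698 = 369815 → 1488267/369815
APPEND 29: p_5 = 29·1488267 + 47918 = 43207661, q_5 = 29·369815 + 11907 = 10736542 → 43207661/10736542
APPEND 47: p_6 = 47·43207661 + 1488267 = 2032248334, q_6 = 47·10736542 + 369815 = 504987289 → 2032248334/504987289
APPEND 39: p_7 = 39·2032248334 + 43207661 = 79300892687, q_7 = 39·504987289 + 10736542 = 19705240813 → 79300892687/19705240813
APPEND 44: p_8 = 44·79300892687 + 2032248334 = 3491271526562, q_8 = 44·19705240813 + 504987289 = 867535583061 → 3491271526562/867535583061
APPEND 15: p_9 = 15·3491271526562 + 79300892687 = 52448373791117, q_9 = 15·867535583061 + 19705240813 = 13032738986728 → 52448373791117/13032738986728
APPEND 11: p_10 = 11·52448373791117 + 3491271526562 = 580423383228849, q_10 = 11·13032738986728 + 867535583061 = 144227664437069 → 580423383228849/144227664437069
APPEND 11: p_11 = 11·580423383228849 + 52448373791117 = 6437105589308456, q_11 = 11·144227664437069 + 13032738986728 = 1599537047794487 → 6437105589308456/1599537047794487
APPEND 6: p_12 = 6·6437105589308456 + 580423383228849 = 39203056919079585, q_12 = 6·1599537047794487 + 144227664437069 = 9741449951203991 → 39203056919079585/9741449951203991
APPEND 31: p_13 = 31·39203056919079585 + 6437105589308456 = 1221731870080775591, q_13 = 31·9741449951203991 + 1599537047794487 = 303584485535118208 → 1221731870080775591/303584485535118208
APPEND 1: p_14 = 1·1221731870080775591 + 39203056919079585 = 1260934926999855176, q_14 = 1·303584485535118208 + 9741449951203991 = 313325935486322199 → 1260934926999855176/313325935486322199

4/1
165/41
47918/11907
2032248334/504987289
79300892687/19705240813
3491271526562/867535583061
580423383228849/144227664437069
1221731870080775591/303584485535118208
1260934926999855176/313325935486322199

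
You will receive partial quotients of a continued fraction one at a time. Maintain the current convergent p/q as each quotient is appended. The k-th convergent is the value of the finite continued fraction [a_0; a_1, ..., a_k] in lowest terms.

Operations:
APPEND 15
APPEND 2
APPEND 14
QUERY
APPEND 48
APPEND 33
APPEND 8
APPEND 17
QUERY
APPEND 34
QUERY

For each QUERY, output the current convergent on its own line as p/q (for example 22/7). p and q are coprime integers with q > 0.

APPEND 15: p_0 = 15·1 + 0 = 15, q_0 = 15·0 + 1 = 1 → 15/1
APPEND 2: p_1 = 2·15 + 1 = 31, q_1 = 2·1 + 0 = 2 → 31/2
APPEND 14: p_2 = 14·31 + 15 = 449, q_2 = 14·2 + 1 = 29 → 449/29
APPEND 48: p_3 = 48·449 + 31 = 21583, q_3 = 48·29 + 2 = 1394 → 21583/1394
APPEND 33: p_4 = 33·21583 + 449 = 712688, q_4 = 33·1394 + 29 = 46031 → 712688/46031
APPEND 8: p_5 = 8·712688 + 21583 = 5723087, q_5 = 8·46031 + 1394 = 369642 → 5723087/369642
APPEND 17: p_6 = 17·5723087 + 712688 = 98005167, q_6 = 17·369642 + 46031 = 6329945 → 98005167/6329945
APPEND 34: p_7 = 34·98005167 + 5723087 = 3337898765, q_7 = 34·6329945 + 369642 = 215587772 → 3337898765/215587772

449/29
98005167/6329945
3337898765/215587772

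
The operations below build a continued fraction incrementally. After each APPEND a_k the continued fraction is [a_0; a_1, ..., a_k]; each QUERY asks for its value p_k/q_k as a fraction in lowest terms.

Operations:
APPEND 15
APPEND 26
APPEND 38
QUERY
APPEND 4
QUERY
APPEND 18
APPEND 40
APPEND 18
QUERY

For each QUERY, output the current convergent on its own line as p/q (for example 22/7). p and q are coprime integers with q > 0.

APPEND 15: p_0 = 15·1 + 0 = 15, q_0 = 15·0 + 1 = 1 → 15/1
APPEND 26: p_1 = 26·15 + 1 = 391, q_1 = 26·1 + 0 = 26 → 391/26
APPEND 38: p_2 = 38·391 + 15 = 14873, q_2 = 38·26 + 1 = 989 → 14873/989
APPEND 4: p_3 = 4·14873 + 391 = 59883, q_3 = 4·989 + 26 = 3982 → 59883/3982
APPEND 18: p_4 = 18·59883 + 14873 = 1092767, q_4 = 18·3982 + 989 = 72665 → 1092767/72665
APPEND 40: p_5 = 40·1092767 + 59883 = 43770563, q_5 = 40·72665 + 3982 = 2910582 → 43770563/2910582
APPEND 18: p_6 = 18·43770563 + 1092767 = 788962901, q_6 = 18·2910582 + 72665 = 52463141 → 788962901/52463141

14873/989
59883/3982
788962901/52463141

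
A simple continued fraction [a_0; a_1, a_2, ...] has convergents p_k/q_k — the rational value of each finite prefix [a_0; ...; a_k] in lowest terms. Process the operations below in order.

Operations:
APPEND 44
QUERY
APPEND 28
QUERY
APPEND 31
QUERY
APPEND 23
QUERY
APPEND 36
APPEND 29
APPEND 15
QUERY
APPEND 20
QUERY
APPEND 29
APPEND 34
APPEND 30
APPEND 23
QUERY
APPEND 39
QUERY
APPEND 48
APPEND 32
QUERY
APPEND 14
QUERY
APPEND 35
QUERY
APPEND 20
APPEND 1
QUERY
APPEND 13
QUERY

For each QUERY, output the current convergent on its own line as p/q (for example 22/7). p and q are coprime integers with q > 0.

APPEND 44: p_0 = 44·1 + 0 = 44, q_0 = 44·0 + 1 = 1 → 44/1
APPEND 28: p_1 = 28·44 + 1 = 1233, q_1 = 28·1 + 0 = 28 → 1233/28
APPEND 31: p_2 = 31·1233 + 44 = 38267, q_2 = 31·28 + 1 = 869 → 38267/869
APPEND 23: p_3 = 23·38267 + 1233 = 881374, q_3 = 23·869 + 28 = 20015 → 881374/20015
APPEND 36: p_4 = 36·881374 + 38267 = 31767731, q_4 = 36·20015 + 869 = 721409 → 31767731/721409
APPEND 29: p_5 = 29·31767731 + 881374 = 922145573, q_5 = 29·721409 + 20015 = 20940876 → 922145573/20940876
APPEND 15: p_6 = 15·922145573 + 31767731 = 13863951326, q_6 = 15·20940876 + 721409 = 314834549 → 13863951326/314834549
APPEND 20: p_7 = 20·13863951326 + 922145573 = 278201172093, q_7 = 20·314834549 + 20940876 = 6317631856 → 278201172093/6317631856
APPEND 29: p_8 = 29·278201172093 + 13863951326 = 8081697942023, q_8 = 29·6317631856 + 314834549 = 183526158373 → 8081697942023/183526158373
APPEND 34: p_9 = 34·8081697942023 + 278201172093 = 275055931200875, q_9 = 34·183526158373 + 6317631856 = 6246207016538 → 275055931200875/6246207016538
APPEND 30: p_10 = 30·275055931200875 + 8081697942023 = 8259759633968273, q_10 = 30·6246207016538 + 183526158373 = 187569736654513 → 8259759633968273/187569736654513
APPEND 23: p_11 = 23·8259759633968273 + 275055931200875 = 190249527512471154, q_11 = 23·187569736654513 + 6246207016538 = 4320350150070337 → 190249527512471154/4320350150070337
APPEND 39: p_12 = 39·190249527512471154 + 8259759633968273 = 7427991332620343279, q_12 = 39·4320350150070337 + 187569736654513 = 168681225589397656 → 7427991332620343279/168681225589397656
APPEND 48: p_13 = 48·7427991332620343279 + 190249527512471154 = 356733833493288948546, q_13 = 48·168681225589397656 + 4320350150070337 = 8101019178441157825 → 356733833493288948546/8101019178441157825
APPEND 32: p_14 = 32·356733833493288948546 + 7427991332620343279 = 11422910663117866696751, q_14 = 32·8101019178441157825 + 168681225589397656 = 259401294935706448056 → 11422910663117866696751/259401294935706448056
APPEND 14: p_15 = 14·11422910663117866696751 + 356733833493288948546 = 160277483117143422703060, q_15 = 14·259401294935706448056 + 8101019178441157825 = 3639719148278331430609 → 160277483117143422703060/3639719148278331430609
APPEND 35: p_16 = 35·160277483117143422703060 + 11422910663117866696751 = 5621134819763137661303851, q_16 = 35·3639719148278331430609 + 259401294935706448056 = 127649571484677306519371 → 5621134819763137661303851/127649571484677306519371
APPEND 20: p_17 = 20·5621134819763137661303851 + 160277483117143422703060 = 112582973878379896648780080, q_17 = 20·127649571484677306519371 + 3639719148278331430609 = 2556631148841824461818029 → 112582973878379896648780080/2556631148841824461818029
APPEND 1: p_18 = 1·112582973878379896648780080 + 5621134819763137661303851 = 118204108698143034310083931, q_18 = 1·2556631148841824461818029 + 127649571484677306519371 = 2684280720326501768337400 → 118204108698143034310083931/2684280720326501768337400
APPEND 13: p_19 = 13·118204108698143034310083931 + 112582973878379896648780080 = 1649236386954239342679871183, q_19 = 13·2684280720326501768337400 + 2556631148841824461818029 = 37452280513086347450204229 → 1649236386954239342679871183/37452280513086347450204229

44/1
1233/28
38267/869
881374/20015
13863951326/314834549
278201172093/6317631856
190249527512471154/4320350150070337
7427991332620343279/168681225589397656
11422910663117866696751/259401294935706448056
160277483117143422703060/3639719148278331430609
5621134819763137661303851/127649571484677306519371
118204108698143034310083931/2684280720326501768337400
1649236386954239342679871183/37452280513086347450204229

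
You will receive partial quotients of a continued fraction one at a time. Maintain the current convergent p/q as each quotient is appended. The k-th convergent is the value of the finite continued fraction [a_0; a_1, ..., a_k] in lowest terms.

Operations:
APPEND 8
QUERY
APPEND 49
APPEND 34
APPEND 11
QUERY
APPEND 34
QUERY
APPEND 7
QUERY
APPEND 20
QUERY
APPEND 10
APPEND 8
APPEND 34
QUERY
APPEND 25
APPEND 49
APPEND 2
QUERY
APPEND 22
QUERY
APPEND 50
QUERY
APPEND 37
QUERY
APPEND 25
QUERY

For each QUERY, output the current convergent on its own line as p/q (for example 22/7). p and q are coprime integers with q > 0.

APPEND 8: p_0 = 8·1 + 0 = 8, q_0 = 8·0 + 1 = 1 → 8/1
APPEND 49: p_1 = 49·8 + 1 = 393, q_1 = 49·1 + 0 = 49 → 393/49
APPEND 34: p_2 = 34·393 + 8 = 13370, q_2 = 34·49 + 1 = 1667 → 13370/1667
APPEND 11: p_3 = 11·13370 + 393 = 147463, q_3 = 11·1667 + 49 = 18386 → 147463/18386
APPEND 34: p_4 = 34·147463 + 13370 = 5027112, q_4 = 34·18386 + 1667 = 626791 → 5027112/626791
APPEND 7: p_5 = 7·5027112 + 147463 = 35337247, q_5 = 7·626791 + 18386 = 4405923 → 35337247/4405923
APPEND 20: p_6 = 20·35337247 + 5027112 = 711772052, q_6 = 20·4405923 + 626791 = 88745251 → 711772052/88745251
APPEND 10: p_7 = 10·711772052 + 35337247 = 7153057767, q_7 = 10·88745251 + 4405923 = 891858433 → 7153057767/891858433
APPEND 8: p_8 = 8·7153057767 + 711772052 = 57936234188, q_8 = 8·891858433 + 88745251 = 7223612715 → 57936234188/7223612715
APPEND 34: p_9 = 34·57936234188 + 7153057767 = 1976985020159, q_9 = 34·7223612715 + 891858433 = 246494690743 → 1976985020159/246494690743
APPEND 25: p_10 = 25·1976985020159 + 57936234188 = 49482561738163, q_10 = 25·246494690743 + 7223612715 = 6169590881290 → 49482561738163/6169590881290
APPEND 49: p_11 = 49·49482561738163 + 1976985020159 = 2426622510190146, q_11 = 49·6169590881290 + 246494690743 = 302556447873953 → 2426622510190146/302556447873953
APPEND 2: p_12 = 2·2426622510190146 + 49482561738163 = 4902727582118455, q_12 = 2·302556447873953 + 6169590881290 = 611282486629196 → 4902727582118455/611282486629196
APPEND 22: p_13 = 22·4902727582118455 + 2426622510190146 = 110286629316796156, q_13 = 22·611282486629196 + 302556447873953 = 13750771153716265 → 110286629316796156/13750771153716265
APPEND 50: p_14 = 50·110286629316796156 + 4902727582118455 = 5519234193421926255, q_14 = 50·13750771153716265 + 611282486629196 = 688149840172442446 → 5519234193421926255/688149840172442446
APPEND 37: p_15 = 37·5519234193421926255 + 110286629316796156 = 204321951785928067591, q_15 = 37·688149840172442446 + 13750771153716265 = 25475294857534086767 → 204321951785928067591/25475294857534086767
APPEND 25: p_16 = 25·204321951785928067591 + 5519234193421926255 = 5113568028841623616030, q_16 = 25·25475294857534086767 + 688149840172442446 = 637570521278524611621 → 5113568028841623616030/637570521278524611621

8/1
147463/18386
5027112/626791
35337247/4405923
711772052/88745251
1976985020159/246494690743
4902727582118455/611282486629196
110286629316796156/13750771153716265
5519234193421926255/688149840172442446
204321951785928067591/25475294857534086767
5113568028841623616030/637570521278524611621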